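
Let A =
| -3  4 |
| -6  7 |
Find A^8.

tr A = 4 and det A = 3, so the characteristic polynomial is λ² − (4)λ + (3) with roots 3 and 1.
Eigenvectors give P = [[-2, 1], [-3, 1]] with P⁻¹ = [[1, -1], [3, -2]], and A = P·diag(3, 1)·P⁻¹.
Then A^8 = P·diag(6561, 1)·P⁻¹ = [[-13122, 1], [-19683, 1]] · [[1, -1], [3, -2]] = [[-13119, 13120], [-19680, 19681]].

[[-13119, 13120], [-19680, 19681]]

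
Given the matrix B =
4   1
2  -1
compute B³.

[[78, 15], [30, 3]]

B² = [[18, 3], [6, 3]]
B³ = [[78, 15], [30, 3]]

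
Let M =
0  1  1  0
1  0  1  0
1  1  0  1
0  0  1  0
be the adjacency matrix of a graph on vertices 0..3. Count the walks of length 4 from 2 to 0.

The number of length-4 walks from vertex 2 to vertex 0 is entry (2,0) of M⁴, where M is the adjacency matrix.
M² = [[2, 1, 1, 1], [1, 2, 1, 1], [1, 1, 3, 0], [1, 1, 0, 1]]
M³ = [[2, 3, 4, 1], [3, 2, 4, 1], [4, 4, 2, 3], [1, 1, 3, 0]]
M⁴ = [[7, 6, 6, 4], [6, 7, 6, 4], [6, 6, 11, 2], [4, 4, 2, 3]]

6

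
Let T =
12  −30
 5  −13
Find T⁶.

tr T = −1 and det T = −6, so the characteristic polynomial is λ² − (−1)λ + (−6) with roots −3 and 2.
Eigenvectors give P = [[2, −3], [1, −1]] with P⁻¹ = [[−1, 3], [−1, 2]], and T = P·diag(−3, 2)·P⁻¹.
Then T⁶ = P·diag(729, 64)·P⁻¹ = [[1458, −192], [729, −64]] · [[−1, 3], [−1, 2]] = [[−1266, 3990], [−665, 2059]].

[[−1266, 3990], [−665, 2059]]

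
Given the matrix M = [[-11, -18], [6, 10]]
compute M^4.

[[61, 90], [-30, -44]]

tr M = -1 and det M = -2, so the characteristic polynomial is λ² − (-1)λ + (-2) with roots -2 and 1.
Eigenvectors give P = [[2, 3], [-1, -2]] with P⁻¹ = [[2, 3], [-1, -2]], and M = P·diag(-2, 1)·P⁻¹.
Then M^4 = P·diag(16, 1)·P⁻¹ = [[32, 3], [-16, -2]] · [[2, 3], [-1, -2]] = [[61, 90], [-30, -44]].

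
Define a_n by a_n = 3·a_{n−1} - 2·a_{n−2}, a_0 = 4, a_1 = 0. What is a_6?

With companion matrix C = [[3, -2], [1, 0]], [a_n, a_{n−1}]ᵀ = C·[a_{n−1}, a_{n−2}]ᵀ, so [a_6, a_5]ᵀ = C⁵·[a_1, a_0]ᵀ.
C⁵ = [[63, -62], [31, -30]], giving [a_6, a_5]ᵀ = [[-248], [-120]].

-248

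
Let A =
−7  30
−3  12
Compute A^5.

[[−1867, 6330], [−633, 2142]]

tr A = 5 and det A = 6, so the characteristic polynomial is λ² − (5)λ + (6) with roots 2 and 3.
Eigenvectors give P = [[−10, −3], [−3, −1]] with P⁻¹ = [[−1, 3], [3, −10]], and A = P·diag(2, 3)·P⁻¹.
Then A^5 = P·diag(32, 243)·P⁻¹ = [[−320, −729], [−96, −243]] · [[−1, 3], [3, −10]] = [[−1867, 6330], [−633, 2142]].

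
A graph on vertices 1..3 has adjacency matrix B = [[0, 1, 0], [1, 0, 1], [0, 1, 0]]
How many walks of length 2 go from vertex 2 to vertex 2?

2

The number of length-2 walks from vertex 2 to vertex 2 is entry (2,2) of B², where B is the adjacency matrix.
B² = [[1, 0, 1], [0, 2, 0], [1, 0, 1]]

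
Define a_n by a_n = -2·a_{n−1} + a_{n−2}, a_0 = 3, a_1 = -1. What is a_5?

-65

With companion matrix M = [[-2, 1], [1, 0]], [a_n, a_{n−1}]ᵀ = M·[a_{n−1}, a_{n−2}]ᵀ, so [a_5, a_4]ᵀ = M⁴·[a_1, a_0]ᵀ.
M⁴ = [[29, -12], [-12, 5]], giving [a_5, a_4]ᵀ = [[-65], [27]].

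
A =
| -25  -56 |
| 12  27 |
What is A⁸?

[[-39359, -91840], [19680, 45921]]

tr A = 2 and det A = -3, so the characteristic polynomial is λ² − (2)λ + (-3) with roots 3 and -1.
Eigenvectors give P = [[2, 7], [-1, -3]] with P⁻¹ = [[-3, -7], [1, 2]], and A = P·diag(3, -1)·P⁻¹.
Then A⁸ = P·diag(6561, 1)·P⁻¹ = [[13122, 7], [-6561, -3]] · [[-3, -7], [1, 2]] = [[-39359, -91840], [19680, 45921]].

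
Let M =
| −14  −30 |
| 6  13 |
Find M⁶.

tr M = −1 and det M = −2, so the characteristic polynomial is λ² − (−1)λ + (−2) with roots −2 and 1.
Eigenvectors give P = [[5, −2], [−2, 1]] with P⁻¹ = [[1, 2], [2, 5]], and M = P·diag(−2, 1)·P⁻¹.
Then M⁶ = P·diag(64, 1)·P⁻¹ = [[320, −2], [−128, 1]] · [[1, 2], [2, 5]] = [[316, 630], [−126, −251]].

[[316, 630], [−126, −251]]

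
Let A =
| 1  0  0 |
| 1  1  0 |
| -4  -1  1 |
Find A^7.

[[1, 0, 0], [7, 1, 0], [-49, -7, 1]]

A = I + N where N = [[0, 0, 0], [1, 0, 0], [-4, -1, 0]] is strictly lower-triangular, so N^3 = 0.
(I + N)^7 = I + 7·N + 21·N^2 = [[1, 0, 0], [7, 1, 0], [-49, -7, 1]].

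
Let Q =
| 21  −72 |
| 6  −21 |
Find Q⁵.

[[1701, −5832], [486, −1701]]

tr Q = 0 and det Q = −9, so the characteristic polynomial is λ² − (0)λ + (−9) with roots −3 and 3.
Eigenvectors give P = [[3, 4], [1, 1]] with P⁻¹ = [[−1, 4], [1, −3]], and Q = P·diag(−3, 3)·P⁻¹.
Then Q⁵ = P·diag(−243, 243)·P⁻¹ = [[−729, 972], [−243, 243]] · [[−1, 4], [1, −3]] = [[1701, −5832], [486, −1701]].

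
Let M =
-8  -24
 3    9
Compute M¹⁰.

M² = M (a projection; rank 1, trace 1), so M¹⁰ = M.

[[-8, -24], [3, 9]]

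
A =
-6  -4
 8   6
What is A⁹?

[[-1536, -1024], [2048, 1536]]

tr A = 0 and det A = -4, so the characteristic polynomial is λ² − (0)λ + (-4) with roots 2 and -2.
Eigenvectors give P = [[1, -1], [-2, 1]] with P⁻¹ = [[-1, -1], [-2, -1]], and A = P·diag(2, -2)·P⁻¹.
Then A⁹ = P·diag(512, -512)·P⁻¹ = [[512, 512], [-1024, -512]] · [[-1, -1], [-2, -1]] = [[-1536, -1024], [2048, 1536]].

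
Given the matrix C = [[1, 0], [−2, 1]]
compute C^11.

C = I + N where N = [[0, 0], [−2, 0]] is strictly lower-triangular, so N^2 = 0.
(I + N)^11 = I + 11·N = [[1, 0], [−22, 1]].

[[1, 0], [−22, 1]]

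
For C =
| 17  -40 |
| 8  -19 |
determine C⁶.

[[-2911, 7280], [-1456, 3641]]

tr C = -2 and det C = -3, so the characteristic polynomial is λ² − (-2)λ + (-3) with roots 1 and -3.
Eigenvectors give P = [[5, 2], [2, 1]] with P⁻¹ = [[1, -2], [-2, 5]], and C = P·diag(1, -3)·P⁻¹.
Then C⁶ = P·diag(1, 729)·P⁻¹ = [[5, 1458], [2, 729]] · [[1, -2], [-2, 5]] = [[-2911, 7280], [-1456, 3641]].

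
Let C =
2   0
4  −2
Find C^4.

tr C = 0 and det C = −4, so the characteristic polynomial is λ² − (0)λ + (−4) with roots −2 and 2.
Eigenvectors give P = [[0, 1], [1, 1]] with P⁻¹ = [[−1, 1], [1, 0]], and C = P·diag(−2, 2)·P⁻¹.
Then C^4 = P·diag(16, 16)·P⁻¹ = [[0, 16], [16, 16]] · [[−1, 1], [1, 0]] = [[16, 0], [0, 16]].

[[16, 0], [0, 16]]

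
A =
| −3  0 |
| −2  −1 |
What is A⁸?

tr A = −4 and det A = 3, so the characteristic polynomial is λ² − (−4)λ + (3) with roots −3 and −1.
Eigenvectors give P = [[−1, 0], [−1, 1]] with P⁻¹ = [[−1, 0], [−1, 1]], and A = P·diag(−3, −1)·P⁻¹.
Then A⁸ = P·diag(6561, 1)·P⁻¹ = [[−6561, 0], [−6561, 1]] · [[−1, 0], [−1, 1]] = [[6561, 0], [6560, 1]].

[[6561, 0], [6560, 1]]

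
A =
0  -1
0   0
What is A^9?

A is strictly triangular, hence nilpotent: A^2 = 0, so A^9 = 0.

[[0, 0], [0, 0]]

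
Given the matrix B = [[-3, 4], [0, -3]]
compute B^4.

[[81, -432], [0, 81]]

B^2 = [[9, -24], [0, 9]]
B^3 = [[-27, 108], [0, -27]]
B^4 = [[81, -432], [0, 81]]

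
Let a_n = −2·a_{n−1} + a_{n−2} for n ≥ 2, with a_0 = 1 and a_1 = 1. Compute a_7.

99

With companion matrix T = [[−2, 1], [1, 0]], [a_n, a_{n−1}]ᵀ = T·[a_{n−1}, a_{n−2}]ᵀ, so [a_7, a_6]ᵀ = T^6·[a_1, a_0]ᵀ.
T^6 = [[169, −70], [−70, 29]], giving [a_7, a_6]ᵀ = [[99], [−41]].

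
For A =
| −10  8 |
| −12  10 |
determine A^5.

tr A = 0 and det A = −4, so the characteristic polynomial is λ² − (0)λ + (−4) with roots 2 and −2.
Eigenvectors give P = [[2, −1], [3, −1]] with P⁻¹ = [[−1, 1], [−3, 2]], and A = P·diag(2, −2)·P⁻¹.
Then A^5 = P·diag(32, −32)·P⁻¹ = [[64, 32], [96, 32]] · [[−1, 1], [−3, 2]] = [[−160, 128], [−192, 160]].

[[−160, 128], [−192, 160]]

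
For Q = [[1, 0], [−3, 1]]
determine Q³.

Q = I + N where N = [[0, 0], [−3, 0]] is strictly lower-triangular, so N² = 0.
(I + N)³ = I + 3·N = [[1, 0], [−9, 1]].

[[1, 0], [−9, 1]]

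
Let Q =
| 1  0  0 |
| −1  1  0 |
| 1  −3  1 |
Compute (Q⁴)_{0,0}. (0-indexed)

1

Q = I + N where N = [[0, 0, 0], [−1, 0, 0], [1, −3, 0]] is strictly lower-triangular, so N³ = 0.
(I + N)⁴ = I + 4·N + 6·N² = [[1, 0, 0], [−4, 1, 0], [22, −12, 1]].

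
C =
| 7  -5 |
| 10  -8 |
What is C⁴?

tr C = -1 and det C = -6, so the characteristic polynomial is λ² − (-1)λ + (-6) with roots 2 and -3.
Eigenvectors give P = [[1, 1], [1, 2]] with P⁻¹ = [[2, -1], [-1, 1]], and C = P·diag(2, -3)·P⁻¹.
Then C⁴ = P·diag(16, 81)·P⁻¹ = [[16, 81], [16, 162]] · [[2, -1], [-1, 1]] = [[-49, 65], [-130, 146]].

[[-49, 65], [-130, 146]]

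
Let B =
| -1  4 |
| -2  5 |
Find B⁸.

tr B = 4 and det B = 3, so the characteristic polynomial is λ² − (4)λ + (3) with roots 3 and 1.
Eigenvectors give P = [[-1, 2], [-1, 1]] with P⁻¹ = [[1, -2], [1, -1]], and B = P·diag(3, 1)·P⁻¹.
Then B⁸ = P·diag(6561, 1)·P⁻¹ = [[-6561, 2], [-6561, 1]] · [[1, -2], [1, -1]] = [[-6559, 13120], [-6560, 13121]].

[[-6559, 13120], [-6560, 13121]]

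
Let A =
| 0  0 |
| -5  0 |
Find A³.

[[0, 0], [0, 0]]

A is strictly triangular, hence nilpotent: A² = 0, so A³ = 0.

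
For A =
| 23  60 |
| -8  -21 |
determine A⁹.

[[118103, 295260], [-39368, -98421]]

tr A = 2 and det A = -3, so the characteristic polynomial is λ² − (2)λ + (-3) with roots -1 and 3.
Eigenvectors give P = [[-5, -3], [2, 1]] with P⁻¹ = [[1, 3], [-2, -5]], and A = P·diag(-1, 3)·P⁻¹.
Then A⁹ = P·diag(-1, 19683)·P⁻¹ = [[5, -59049], [-2, 19683]] · [[1, 3], [-2, -5]] = [[118103, 295260], [-39368, -98421]].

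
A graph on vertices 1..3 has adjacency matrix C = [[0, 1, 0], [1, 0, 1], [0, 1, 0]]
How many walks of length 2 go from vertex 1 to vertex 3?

1

The number of length-2 walks from vertex 1 to vertex 3 is entry (1,3) of C², where C is the adjacency matrix.
C² = [[1, 0, 1], [0, 2, 0], [1, 0, 1]]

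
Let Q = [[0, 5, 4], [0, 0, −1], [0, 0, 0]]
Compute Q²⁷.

[[0, 0, 0], [0, 0, 0], [0, 0, 0]]

Q is strictly triangular, hence nilpotent: Q³ = 0, so Q²⁷ = 0.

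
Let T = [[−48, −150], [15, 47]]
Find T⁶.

[[6714, 19950], [−1995, −5921]]

tr T = −1 and det T = −6, so the characteristic polynomial is λ² − (−1)λ + (−6) with roots −3 and 2.
Eigenvectors give P = [[10, −3], [−3, 1]] with P⁻¹ = [[1, 3], [3, 10]], and T = P·diag(−3, 2)·P⁻¹.
Then T⁶ = P·diag(729, 64)·P⁻¹ = [[7290, −192], [−2187, 64]] · [[1, 3], [3, 10]] = [[6714, 19950], [−1995, −5921]].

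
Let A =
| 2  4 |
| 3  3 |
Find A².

[[16, 20], [15, 21]]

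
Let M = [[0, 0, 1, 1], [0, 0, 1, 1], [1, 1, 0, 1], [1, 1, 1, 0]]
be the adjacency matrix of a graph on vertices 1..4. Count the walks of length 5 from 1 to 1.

18

The number of length-5 walks from vertex 1 to vertex 1 is entry (1,1) of M⁵, where M is the adjacency matrix.
M² = [[2, 2, 1, 1], [2, 2, 1, 1], [1, 1, 3, 2], [1, 1, 2, 3]]
M³ = [[2, 2, 5, 5], [2, 2, 5, 5], [5, 5, 4, 5], [5, 5, 5, 4]]
M⁴ = [[10, 10, 9, 9], [10, 10, 9, 9], [9, 9, 15, 14], [9, 9, 14, 15]]
M⁵ = [[18, 18, 29, 29], [18, 18, 29, 29], [29, 29, 32, 33], [29, 29, 33, 32]]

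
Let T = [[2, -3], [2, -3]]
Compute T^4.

[[-2, 3], [-2, 3]]

T^2 = [[-2, 3], [-2, 3]]
T^3 = [[2, -3], [2, -3]]
T^4 = [[-2, 3], [-2, 3]]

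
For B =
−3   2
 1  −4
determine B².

[[11, −14], [−7, 18]]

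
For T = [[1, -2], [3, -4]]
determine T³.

[[13, -14], [21, -22]]

tr T = -3 and det T = 2, so the characteristic polynomial is λ² − (-3)λ + (2) with roots -2 and -1.
Eigenvectors give P = [[-2, 1], [-3, 1]] with P⁻¹ = [[1, -1], [3, -2]], and T = P·diag(-2, -1)·P⁻¹.
Then T³ = P·diag(-8, -1)·P⁻¹ = [[16, -1], [24, -1]] · [[1, -1], [3, -2]] = [[13, -14], [21, -22]].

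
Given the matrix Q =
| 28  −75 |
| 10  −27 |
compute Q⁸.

tr Q = 1 and det Q = −6, so the characteristic polynomial is λ² − (1)λ + (−6) with roots −2 and 3.
Eigenvectors give P = [[−5, 3], [−2, 1]] with P⁻¹ = [[1, −3], [2, −5]], and Q = P·diag(−2, 3)·P⁻¹.
Then Q⁸ = P·diag(256, 6561)·P⁻¹ = [[−1280, 19683], [−512, 6561]] · [[1, −3], [2, −5]] = [[38086, −94575], [12610, −31269]].

[[38086, −94575], [12610, −31269]]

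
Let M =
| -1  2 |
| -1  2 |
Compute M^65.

M² = M (a projection; rank 1, trace 1), so M^65 = M.

[[-1, 2], [-1, 2]]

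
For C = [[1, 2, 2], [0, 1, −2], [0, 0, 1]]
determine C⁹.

C = I + N where N = [[0, 2, 2], [0, 0, −2], [0, 0, 0]] is strictly upper-triangular, so N³ = 0.
(I + N)⁹ = I + 9·N + 36·N² = [[1, 18, −126], [0, 1, −18], [0, 0, 1]].

[[1, 18, −126], [0, 1, −18], [0, 0, 1]]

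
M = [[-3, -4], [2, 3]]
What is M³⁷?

[[-3, -4], [2, 3]]

M² = I (check: tr M = 0 and det M = -1), so M³⁷ = M since 37 is odd.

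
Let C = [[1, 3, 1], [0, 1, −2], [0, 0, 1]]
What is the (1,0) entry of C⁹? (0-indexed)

0

C = I + N where N = [[0, 3, 1], [0, 0, −2], [0, 0, 0]] is strictly upper-triangular, so N³ = 0.
(I + N)⁹ = I + 9·N + 36·N² = [[1, 27, −207], [0, 1, −18], [0, 0, 1]].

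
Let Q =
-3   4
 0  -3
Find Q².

[[9, -24], [0, 9]]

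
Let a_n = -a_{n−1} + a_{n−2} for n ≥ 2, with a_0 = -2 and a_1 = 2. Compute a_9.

With companion matrix Q = [[-1, 1], [1, 0]], [a_n, a_{n−1}]ᵀ = Q·[a_{n−1}, a_{n−2}]ᵀ, so [a_9, a_8]ᵀ = Q⁸·[a_1, a_0]ᵀ.
Q⁸ = [[34, -21], [-21, 13]], giving [a_9, a_8]ᵀ = [[110], [-68]].

110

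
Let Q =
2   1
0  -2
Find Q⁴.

[[16, 0], [0, 16]]

Q² = [[4, 0], [0, 4]]
Q³ = [[8, 4], [0, -8]]
Q⁴ = [[16, 0], [0, 16]]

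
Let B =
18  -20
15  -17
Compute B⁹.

[[80268, -80780], [60585, -61097]]

tr B = 1 and det B = -6, so the characteristic polynomial is λ² − (1)λ + (-6) with roots -2 and 3.
Eigenvectors give P = [[1, -4], [1, -3]] with P⁻¹ = [[-3, 4], [-1, 1]], and B = P·diag(-2, 3)·P⁻¹.
Then B⁹ = P·diag(-512, 19683)·P⁻¹ = [[-512, -78732], [-512, -59049]] · [[-3, 4], [-1, 1]] = [[80268, -80780], [60585, -61097]].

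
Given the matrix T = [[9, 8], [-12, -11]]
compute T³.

[[57, 56], [-84, -83]]

tr T = -2 and det T = -3, so the characteristic polynomial is λ² − (-2)λ + (-3) with roots -3 and 1.
Eigenvectors give P = [[-2, 1], [3, -1]] with P⁻¹ = [[1, 1], [3, 2]], and T = P·diag(-3, 1)·P⁻¹.
Then T³ = P·diag(-27, 1)·P⁻¹ = [[54, 1], [-81, -1]] · [[1, 1], [3, 2]] = [[57, 56], [-84, -83]].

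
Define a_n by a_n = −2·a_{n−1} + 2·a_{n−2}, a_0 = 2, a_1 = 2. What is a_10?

−3584

With companion matrix T = [[−2, 2], [1, 0]], [a_n, a_{n−1}]ᵀ = T·[a_{n−1}, a_{n−2}]ᵀ, so [a_10, a_9]ᵀ = T^9·[a_1, a_0]ᵀ.
T^9 = [[−6688, 4896], [2448, −1792]], giving [a_10, a_9]ᵀ = [[−3584], [1312]].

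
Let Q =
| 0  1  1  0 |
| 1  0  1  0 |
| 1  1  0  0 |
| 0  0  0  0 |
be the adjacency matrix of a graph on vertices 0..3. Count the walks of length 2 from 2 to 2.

2

The number of length-2 walks from vertex 2 to vertex 2 is entry (2,2) of Q², where Q is the adjacency matrix.
Q² = [[2, 1, 1, 0], [1, 2, 1, 0], [1, 1, 2, 0], [0, 0, 0, 0]]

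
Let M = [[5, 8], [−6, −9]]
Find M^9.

tr M = −4 and det M = 3, so the characteristic polynomial is λ² − (−4)λ + (3) with roots −1 and −3.
Eigenvectors give P = [[4, −1], [−3, 1]] with P⁻¹ = [[1, 1], [3, 4]], and M = P·diag(−1, −3)·P⁻¹.
Then M^9 = P·diag(−1, −19683)·P⁻¹ = [[−4, 19683], [3, −19683]] · [[1, 1], [3, 4]] = [[59045, 78728], [−59046, −78729]].

[[59045, 78728], [−59046, −78729]]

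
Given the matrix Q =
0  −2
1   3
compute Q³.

[[−6, −14], [7, 15]]

tr Q = 3 and det Q = 2, so the characteristic polynomial is λ² − (3)λ + (2) with roots 2 and 1.
Eigenvectors give P = [[−1, 2], [1, −1]] with P⁻¹ = [[1, 2], [1, 1]], and Q = P·diag(2, 1)·P⁻¹.
Then Q³ = P·diag(8, 1)·P⁻¹ = [[−8, 2], [8, −1]] · [[1, 2], [1, 1]] = [[−6, −14], [7, 15]].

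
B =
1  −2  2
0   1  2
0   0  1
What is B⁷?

[[1, −14, −70], [0, 1, 14], [0, 0, 1]]

B = I + N where N = [[0, −2, 2], [0, 0, 2], [0, 0, 0]] is strictly upper-triangular, so N³ = 0.
(I + N)⁷ = I + 7·N + 21·N² = [[1, −14, −70], [0, 1, 14], [0, 0, 1]].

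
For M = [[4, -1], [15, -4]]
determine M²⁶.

[[1, 0], [0, 1]]

M² = I (check: tr M = 0 and det M = -1), so M²⁶ = I since 26 is even.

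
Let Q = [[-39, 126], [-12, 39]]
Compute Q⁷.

[[-28431, 91854], [-8748, 28431]]

tr Q = 0 and det Q = -9, so the characteristic polynomial is λ² − (0)λ + (-9) with roots 3 and -3.
Eigenvectors give P = [[-3, -7], [-1, -2]] with P⁻¹ = [[2, -7], [-1, 3]], and Q = P·diag(3, -3)·P⁻¹.
Then Q⁷ = P·diag(2187, -2187)·P⁻¹ = [[-6561, 15309], [-2187, 4374]] · [[2, -7], [-1, 3]] = [[-28431, 91854], [-8748, 28431]].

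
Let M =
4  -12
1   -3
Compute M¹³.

[[4, -12], [1, -3]]

M² = M (a projection; rank 1, trace 1), so M¹³ = M.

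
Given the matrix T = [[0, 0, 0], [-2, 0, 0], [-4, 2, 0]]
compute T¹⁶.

[[0, 0, 0], [0, 0, 0], [0, 0, 0]]

T is strictly triangular, hence nilpotent: T³ = 0, so T¹⁶ = 0.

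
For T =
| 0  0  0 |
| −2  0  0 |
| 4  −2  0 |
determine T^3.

[[0, 0, 0], [0, 0, 0], [0, 0, 0]]

T is strictly triangular, hence nilpotent: T^3 = 0, so T^3 = 0.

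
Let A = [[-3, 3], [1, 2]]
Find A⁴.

[[147, -57], [-19, 52]]

A² = [[12, -3], [-1, 7]]
A³ = [[-39, 30], [10, 11]]
A⁴ = [[147, -57], [-19, 52]]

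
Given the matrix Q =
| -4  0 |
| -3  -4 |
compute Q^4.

Q^2 = [[16, 0], [24, 16]]
Q^3 = [[-64, 0], [-144, -64]]
Q^4 = [[256, 0], [768, 256]]

[[256, 0], [768, 256]]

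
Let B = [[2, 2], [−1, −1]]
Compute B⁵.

[[2, 2], [−1, −1]]

B² = B (a projection; rank 1, trace 1), so B⁵ = B.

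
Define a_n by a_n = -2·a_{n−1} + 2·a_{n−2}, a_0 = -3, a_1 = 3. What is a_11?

94944

With companion matrix Q = [[-2, 2], [1, 0]], [a_n, a_{n−1}]ᵀ = Q·[a_{n−1}, a_{n−2}]ᵀ, so [a_11, a_10]ᵀ = Q¹⁰·[a_1, a_0]ᵀ.
Q¹⁰ = [[18272, -13376], [-6688, 4896]], giving [a_11, a_10]ᵀ = [[94944], [-34752]].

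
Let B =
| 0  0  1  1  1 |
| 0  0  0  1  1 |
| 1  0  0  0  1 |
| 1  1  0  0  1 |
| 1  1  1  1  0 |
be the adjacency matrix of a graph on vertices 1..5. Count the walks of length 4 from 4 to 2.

11

The number of length-4 walks from vertex 4 to vertex 2 is entry (4,2) of B^4, where B is the adjacency matrix.
B^2 = [[3, 2, 1, 1, 2], [2, 2, 1, 1, 1], [1, 1, 2, 2, 1], [1, 1, 2, 3, 2], [2, 1, 1, 2, 4]]
B^3 = [[4, 3, 5, 7, 7], [3, 2, 3, 5, 6], [5, 3, 2, 3, 6], [7, 5, 3, 4, 7], [7, 6, 6, 7, 6]]
B^4 = [[19, 14, 11, 14, 19], [14, 11, 9, 11, 13], [11, 9, 11, 14, 13], [14, 11, 14, 19, 19], [19, 13, 13, 19, 26]]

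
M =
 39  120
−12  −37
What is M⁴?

tr M = 2 and det M = −3, so the characteristic polynomial is λ² − (2)λ + (−3) with roots 3 and −1.
Eigenvectors give P = [[10, −3], [−3, 1]] with P⁻¹ = [[1, 3], [3, 10]], and M = P·diag(3, −1)·P⁻¹.
Then M⁴ = P·diag(81, 1)·P⁻¹ = [[810, −3], [−243, 1]] · [[1, 3], [3, 10]] = [[801, 2400], [−240, −719]].

[[801, 2400], [−240, −719]]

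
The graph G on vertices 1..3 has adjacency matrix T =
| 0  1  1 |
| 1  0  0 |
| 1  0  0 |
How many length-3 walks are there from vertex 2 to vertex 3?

The number of length-3 walks from vertex 2 to vertex 3 is entry (2,3) of T^3, where T is the adjacency matrix.
T^2 = [[2, 0, 0], [0, 1, 1], [0, 1, 1]]
T^3 = [[0, 2, 2], [2, 0, 0], [2, 0, 0]]

0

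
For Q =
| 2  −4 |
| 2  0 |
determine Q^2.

[[−4, −8], [4, −8]]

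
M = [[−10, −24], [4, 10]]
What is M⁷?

tr M = 0 and det M = −4, so the characteristic polynomial is λ² − (0)λ + (−4) with roots −2 and 2.
Eigenvectors give P = [[3, −2], [−1, 1]] with P⁻¹ = [[1, 2], [1, 3]], and M = P·diag(−2, 2)·P⁻¹.
Then M⁷ = P·diag(−128, 128)·P⁻¹ = [[−384, −256], [128, 128]] · [[1, 2], [1, 3]] = [[−640, −1536], [256, 640]].

[[−640, −1536], [256, 640]]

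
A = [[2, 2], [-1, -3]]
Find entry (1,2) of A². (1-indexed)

-2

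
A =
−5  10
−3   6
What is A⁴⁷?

A² = A (a projection; rank 1, trace 1), so A⁴⁷ = A.

[[−5, 10], [−3, 6]]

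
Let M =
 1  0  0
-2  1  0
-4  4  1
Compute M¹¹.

M = I + N where N = [[0, 0, 0], [-2, 0, 0], [-4, 4, 0]] is strictly lower-triangular, so N³ = 0.
(I + N)¹¹ = I + 11·N + 55·N² = [[1, 0, 0], [-22, 1, 0], [-484, 44, 1]].

[[1, 0, 0], [-22, 1, 0], [-484, 44, 1]]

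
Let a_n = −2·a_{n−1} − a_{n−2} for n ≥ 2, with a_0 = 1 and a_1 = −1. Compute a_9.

−1

With companion matrix Q = [[−2, −1], [1, 0]], [a_n, a_{n−1}]ᵀ = Q·[a_{n−1}, a_{n−2}]ᵀ, so [a_9, a_8]ᵀ = Q^8·[a_1, a_0]ᵀ.
Q^8 = [[9, 8], [−8, −7]], giving [a_9, a_8]ᵀ = [[−1], [1]].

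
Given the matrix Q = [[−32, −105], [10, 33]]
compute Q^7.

[[−14018, −48615], [4630, 16077]]

tr Q = 1 and det Q = −6, so the characteristic polynomial is λ² − (1)λ + (−6) with roots −2 and 3.
Eigenvectors give P = [[7, −3], [−2, 1]] with P⁻¹ = [[1, 3], [2, 7]], and Q = P·diag(−2, 3)·P⁻¹.
Then Q^7 = P·diag(−128, 2187)·P⁻¹ = [[−896, −6561], [256, 2187]] · [[1, 3], [2, 7]] = [[−14018, −48615], [4630, 16077]].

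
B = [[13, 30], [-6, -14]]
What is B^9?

tr B = -1 and det B = -2, so the characteristic polynomial is λ² − (-1)λ + (-2) with roots -2 and 1.
Eigenvectors give P = [[-2, 5], [1, -2]] with P⁻¹ = [[2, 5], [1, 2]], and B = P·diag(-2, 1)·P⁻¹.
Then B^9 = P·diag(-512, 1)·P⁻¹ = [[1024, 5], [-512, -2]] · [[2, 5], [1, 2]] = [[2053, 5130], [-1026, -2564]].

[[2053, 5130], [-1026, -2564]]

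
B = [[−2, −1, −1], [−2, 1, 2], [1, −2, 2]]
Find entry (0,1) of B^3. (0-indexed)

B^2 = [[5, 3, −2], [4, −1, 8], [4, −7, −1]]
B^3 = [[−18, 2, −3], [2, −21, 10], [5, −9, −20]]

2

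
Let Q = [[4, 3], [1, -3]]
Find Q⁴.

Q² = [[19, 3], [1, 12]]
Q³ = [[79, 48], [16, -33]]
Q⁴ = [[364, 93], [31, 147]]

[[364, 93], [31, 147]]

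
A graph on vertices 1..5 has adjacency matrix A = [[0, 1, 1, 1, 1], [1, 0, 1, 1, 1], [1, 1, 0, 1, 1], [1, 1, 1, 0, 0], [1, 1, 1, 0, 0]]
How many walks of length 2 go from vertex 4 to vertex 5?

The number of length-2 walks from vertex 4 to vertex 5 is entry (4,5) of A², where A is the adjacency matrix.
A² = [[4, 3, 3, 2, 2], [3, 4, 3, 2, 2], [3, 3, 4, 2, 2], [2, 2, 2, 3, 3], [2, 2, 2, 3, 3]]

3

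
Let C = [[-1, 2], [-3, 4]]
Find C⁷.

tr C = 3 and det C = 2, so the characteristic polynomial is λ² − (3)λ + (2) with roots 1 and 2.
Eigenvectors give P = [[-1, 2], [-1, 3]] with P⁻¹ = [[-3, 2], [-1, 1]], and C = P·diag(1, 2)·P⁻¹.
Then C⁷ = P·diag(1, 128)·P⁻¹ = [[-1, 256], [-1, 384]] · [[-3, 2], [-1, 1]] = [[-253, 254], [-381, 382]].

[[-253, 254], [-381, 382]]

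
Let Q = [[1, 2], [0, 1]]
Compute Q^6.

Q = I + N where N = [[0, 2], [0, 0]] is strictly upper-triangular, so N^2 = 0.
(I + N)^6 = I + 6·N = [[1, 12], [0, 1]].

[[1, 12], [0, 1]]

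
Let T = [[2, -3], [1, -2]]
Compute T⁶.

T² = I (check: tr T = 0 and det T = -1), so T⁶ = I since 6 is even.

[[1, 0], [0, 1]]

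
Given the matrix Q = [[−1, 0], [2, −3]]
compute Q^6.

tr Q = −4 and det Q = 3, so the characteristic polynomial is λ² − (−4)λ + (3) with roots −1 and −3.
Eigenvectors give P = [[1, 0], [1, 1]] with P⁻¹ = [[1, 0], [−1, 1]], and Q = P·diag(−1, −3)·P⁻¹.
Then Q^6 = P·diag(1, 729)·P⁻¹ = [[1, 0], [1, 729]] · [[1, 0], [−1, 1]] = [[1, 0], [−728, 729]].

[[1, 0], [−728, 729]]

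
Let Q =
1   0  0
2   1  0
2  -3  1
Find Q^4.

[[1, 0, 0], [8, 1, 0], [-28, -12, 1]]

Q = I + N where N = [[0, 0, 0], [2, 0, 0], [2, -3, 0]] is strictly lower-triangular, so N^3 = 0.
(I + N)^4 = I + 4·N + 6·N^2 = [[1, 0, 0], [8, 1, 0], [-28, -12, 1]].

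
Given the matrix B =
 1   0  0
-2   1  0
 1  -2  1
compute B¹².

B = I + N where N = [[0, 0, 0], [-2, 0, 0], [1, -2, 0]] is strictly lower-triangular, so N³ = 0.
(I + N)¹² = I + 12·N + 66·N² = [[1, 0, 0], [-24, 1, 0], [276, -24, 1]].

[[1, 0, 0], [-24, 1, 0], [276, -24, 1]]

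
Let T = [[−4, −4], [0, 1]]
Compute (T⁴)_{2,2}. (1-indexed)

T² = [[16, 12], [0, 1]]
T³ = [[−64, −52], [0, 1]]
T⁴ = [[256, 204], [0, 1]]

1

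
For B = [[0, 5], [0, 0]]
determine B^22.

B is strictly triangular, hence nilpotent: B^2 = 0, so B^22 = 0.

[[0, 0], [0, 0]]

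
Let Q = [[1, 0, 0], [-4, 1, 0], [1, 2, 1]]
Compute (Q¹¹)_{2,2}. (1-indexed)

1

Q = I + N where N = [[0, 0, 0], [-4, 0, 0], [1, 2, 0]] is strictly lower-triangular, so N³ = 0.
(I + N)¹¹ = I + 11·N + 55·N² = [[1, 0, 0], [-44, 1, 0], [-429, 22, 1]].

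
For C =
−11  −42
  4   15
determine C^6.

[[−4367, −15288], [1456, 5097]]

tr C = 4 and det C = 3, so the characteristic polynomial is λ² − (4)λ + (3) with roots 1 and 3.
Eigenvectors give P = [[−7, −3], [2, 1]] with P⁻¹ = [[−1, −3], [2, 7]], and C = P·diag(1, 3)·P⁻¹.
Then C^6 = P·diag(1, 729)·P⁻¹ = [[−7, −2187], [2, 729]] · [[−1, −3], [2, 7]] = [[−4367, −15288], [1456, 5097]].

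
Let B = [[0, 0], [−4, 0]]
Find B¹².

B is strictly triangular, hence nilpotent: B² = 0, so B¹² = 0.

[[0, 0], [0, 0]]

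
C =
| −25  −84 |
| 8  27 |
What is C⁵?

tr C = 2 and det C = −3, so the characteristic polynomial is λ² − (2)λ + (−3) with roots −1 and 3.
Eigenvectors give P = [[7, 3], [−2, −1]] with P⁻¹ = [[1, 3], [−2, −7]], and C = P·diag(−1, 3)·P⁻¹.
Then C⁵ = P·diag(−1, 243)·P⁻¹ = [[−7, 729], [2, −243]] · [[1, 3], [−2, −7]] = [[−1465, −5124], [488, 1707]].

[[−1465, −5124], [488, 1707]]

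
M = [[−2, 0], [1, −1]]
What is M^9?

[[−512, 0], [511, −1]]

tr M = −3 and det M = 2, so the characteristic polynomial is λ² − (−3)λ + (2) with roots −1 and −2.
Eigenvectors give P = [[0, −1], [1, 1]] with P⁻¹ = [[1, 1], [−1, 0]], and M = P·diag(−1, −2)·P⁻¹.
Then M^9 = P·diag(−1, −512)·P⁻¹ = [[0, 512], [−1, −512]] · [[1, 1], [−1, 0]] = [[−512, 0], [511, −1]].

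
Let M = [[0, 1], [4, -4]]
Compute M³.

M² = [[4, -4], [-16, 20]]
M³ = [[-16, 20], [80, -96]]

[[-16, 20], [80, -96]]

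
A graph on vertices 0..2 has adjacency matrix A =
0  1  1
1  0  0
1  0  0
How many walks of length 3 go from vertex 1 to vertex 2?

The number of length-3 walks from vertex 1 to vertex 2 is entry (1,2) of A^3, where A is the adjacency matrix.
A^2 = [[2, 0, 0], [0, 1, 1], [0, 1, 1]]
A^3 = [[0, 2, 2], [2, 0, 0], [2, 0, 0]]

0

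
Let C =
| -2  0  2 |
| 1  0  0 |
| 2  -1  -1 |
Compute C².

[[8, -2, -6], [-2, 0, 2], [-7, 1, 5]]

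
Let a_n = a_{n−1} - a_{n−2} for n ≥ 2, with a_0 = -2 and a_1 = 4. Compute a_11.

-6

With companion matrix T = [[1, -1], [1, 0]], [a_n, a_{n−1}]ᵀ = T·[a_{n−1}, a_{n−2}]ᵀ, so [a_11, a_10]ᵀ = T¹⁰·[a_1, a_0]ᵀ.
T¹⁰ = [[-1, 1], [-1, 0]], giving [a_11, a_10]ᵀ = [[-6], [-4]].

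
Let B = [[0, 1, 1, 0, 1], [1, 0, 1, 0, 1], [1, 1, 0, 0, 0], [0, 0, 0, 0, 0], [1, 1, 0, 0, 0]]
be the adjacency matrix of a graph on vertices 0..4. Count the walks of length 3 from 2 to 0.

The number of length-3 walks from vertex 2 to vertex 0 is entry (2,0) of B^3, where B is the adjacency matrix.
B^2 = [[3, 2, 1, 0, 1], [2, 3, 1, 0, 1], [1, 1, 2, 0, 2], [0, 0, 0, 0, 0], [1, 1, 2, 0, 2]]
B^3 = [[4, 5, 5, 0, 5], [5, 4, 5, 0, 5], [5, 5, 2, 0, 2], [0, 0, 0, 0, 0], [5, 5, 2, 0, 2]]

5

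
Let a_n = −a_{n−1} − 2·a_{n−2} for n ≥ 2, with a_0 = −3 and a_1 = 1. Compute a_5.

17

With companion matrix B = [[−1, −2], [1, 0]], [a_n, a_{n−1}]ᵀ = B·[a_{n−1}, a_{n−2}]ᵀ, so [a_5, a_4]ᵀ = B⁴·[a_1, a_0]ᵀ.
B⁴ = [[−1, −6], [3, 2]], giving [a_5, a_4]ᵀ = [[17], [−3]].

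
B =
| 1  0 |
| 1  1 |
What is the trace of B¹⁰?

B = I + N where N = [[0, 0], [1, 0]] is strictly lower-triangular, so N² = 0.
(I + N)¹⁰ = I + 10·N = [[1, 0], [10, 1]].

2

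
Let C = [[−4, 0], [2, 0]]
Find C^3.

[[−64, 0], [32, 0]]

C^2 = [[16, 0], [−8, 0]]
C^3 = [[−64, 0], [32, 0]]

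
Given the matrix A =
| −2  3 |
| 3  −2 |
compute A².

[[13, −12], [−12, 13]]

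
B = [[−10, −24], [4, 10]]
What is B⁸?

[[256, 0], [0, 256]]

tr B = 0 and det B = −4, so the characteristic polynomial is λ² − (0)λ + (−4) with roots −2 and 2.
Eigenvectors give P = [[−3, −2], [1, 1]] with P⁻¹ = [[−1, −2], [1, 3]], and B = P·diag(−2, 2)·P⁻¹.
Then B⁸ = P·diag(256, 256)·P⁻¹ = [[−768, −512], [256, 256]] · [[−1, −2], [1, 3]] = [[256, 0], [0, 256]].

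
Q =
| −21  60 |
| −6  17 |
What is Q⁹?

[[−196821, 590460], [−59046, 177137]]

tr Q = −4 and det Q = 3, so the characteristic polynomial is λ² − (−4)λ + (3) with roots −1 and −3.
Eigenvectors give P = [[3, 10], [1, 3]] with P⁻¹ = [[−3, 10], [1, −3]], and Q = P·diag(−1, −3)·P⁻¹.
Then Q⁹ = P·diag(−1, −19683)·P⁻¹ = [[−3, −196830], [−1, −59049]] · [[−3, 10], [1, −3]] = [[−196821, 590460], [−59046, 177137]].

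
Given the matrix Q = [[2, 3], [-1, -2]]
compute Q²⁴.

Q² = I (check: tr Q = 0 and det Q = -1), so Q²⁴ = I since 24 is even.

[[1, 0], [0, 1]]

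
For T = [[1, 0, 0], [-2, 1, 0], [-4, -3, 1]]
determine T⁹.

[[1, 0, 0], [-18, 1, 0], [180, -27, 1]]

T = I + N where N = [[0, 0, 0], [-2, 0, 0], [-4, -3, 0]] is strictly lower-triangular, so N³ = 0.
(I + N)⁹ = I + 9·N + 36·N² = [[1, 0, 0], [-18, 1, 0], [180, -27, 1]].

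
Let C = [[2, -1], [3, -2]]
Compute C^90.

[[1, 0], [0, 1]]

C² = I (check: tr C = 0 and det C = -1), so C^90 = I since 90 is even.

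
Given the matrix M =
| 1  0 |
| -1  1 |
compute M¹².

M = I + N where N = [[0, 0], [-1, 0]] is strictly lower-triangular, so N² = 0.
(I + N)¹² = I + 12·N = [[1, 0], [-12, 1]].

[[1, 0], [-12, 1]]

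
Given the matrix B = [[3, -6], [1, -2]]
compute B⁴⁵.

B² = B (a projection; rank 1, trace 1), so B⁴⁵ = B.

[[3, -6], [1, -2]]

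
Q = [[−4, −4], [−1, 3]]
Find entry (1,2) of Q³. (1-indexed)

−68

Q² = [[20, 4], [1, 13]]
Q³ = [[−84, −68], [−17, 35]]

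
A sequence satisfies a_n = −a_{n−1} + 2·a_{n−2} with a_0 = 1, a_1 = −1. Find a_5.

With companion matrix C = [[−1, 2], [1, 0]], [a_n, a_{n−1}]ᵀ = C·[a_{n−1}, a_{n−2}]ᵀ, so [a_5, a_4]ᵀ = C⁴·[a_1, a_0]ᵀ.
C⁴ = [[11, −10], [−5, 6]], giving [a_5, a_4]ᵀ = [[−21], [11]].

−21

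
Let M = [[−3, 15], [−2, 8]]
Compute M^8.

tr M = 5 and det M = 6, so the characteristic polynomial is λ² − (5)λ + (6) with roots 3 and 2.
Eigenvectors give P = [[5, 3], [2, 1]] with P⁻¹ = [[−1, 3], [2, −5]], and M = P·diag(3, 2)·P⁻¹.
Then M^8 = P·diag(6561, 256)·P⁻¹ = [[32805, 768], [13122, 256]] · [[−1, 3], [2, −5]] = [[−31269, 94575], [−12610, 38086]].

[[−31269, 94575], [−12610, 38086]]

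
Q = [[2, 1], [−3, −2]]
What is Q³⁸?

Q² = I (check: tr Q = 0 and det Q = −1), so Q³⁸ = I since 38 is even.

[[1, 0], [0, 1]]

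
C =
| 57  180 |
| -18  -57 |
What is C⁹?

[[373977, 1180980], [-118098, -373977]]

tr C = 0 and det C = -9, so the characteristic polynomial is λ² − (0)λ + (-9) with roots 3 and -3.
Eigenvectors give P = [[10, 3], [-3, -1]] with P⁻¹ = [[1, 3], [-3, -10]], and C = P·diag(3, -3)·P⁻¹.
Then C⁹ = P·diag(19683, -19683)·P⁻¹ = [[196830, -59049], [-59049, 19683]] · [[1, 3], [-3, -10]] = [[373977, 1180980], [-118098, -373977]].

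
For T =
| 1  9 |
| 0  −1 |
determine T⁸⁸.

T² = I (check: tr T = 0 and det T = −1), so T⁸⁸ = I since 88 is even.

[[1, 0], [0, 1]]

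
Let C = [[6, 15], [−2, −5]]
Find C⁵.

C² = C (a projection; rank 1, trace 1), so C⁵ = C.

[[6, 15], [−2, −5]]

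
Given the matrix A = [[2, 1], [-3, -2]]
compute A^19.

[[2, 1], [-3, -2]]

A² = I (check: tr A = 0 and det A = -1), so A^19 = A since 19 is odd.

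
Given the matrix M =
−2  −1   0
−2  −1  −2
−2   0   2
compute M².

[[6, 3, 2], [10, 3, −2], [0, 2, 4]]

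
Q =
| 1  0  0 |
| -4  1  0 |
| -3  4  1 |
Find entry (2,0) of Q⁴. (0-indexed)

Q = I + N where N = [[0, 0, 0], [-4, 0, 0], [-3, 4, 0]] is strictly lower-triangular, so N³ = 0.
(I + N)⁴ = I + 4·N + 6·N² = [[1, 0, 0], [-16, 1, 0], [-108, 16, 1]].

-108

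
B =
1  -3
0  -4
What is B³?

B² = [[1, 9], [0, 16]]
B³ = [[1, -39], [0, -64]]

[[1, -39], [0, -64]]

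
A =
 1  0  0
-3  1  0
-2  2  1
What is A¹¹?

[[1, 0, 0], [-33, 1, 0], [-352, 22, 1]]

A = I + N where N = [[0, 0, 0], [-3, 0, 0], [-2, 2, 0]] is strictly lower-triangular, so N³ = 0.
(I + N)¹¹ = I + 11·N + 55·N² = [[1, 0, 0], [-33, 1, 0], [-352, 22, 1]].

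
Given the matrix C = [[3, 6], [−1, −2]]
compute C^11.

C² = C (a projection; rank 1, trace 1), so C^11 = C.

[[3, 6], [−1, −2]]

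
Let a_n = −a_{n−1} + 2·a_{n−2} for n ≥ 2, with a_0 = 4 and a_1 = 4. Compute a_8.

4

With companion matrix Q = [[−1, 2], [1, 0]], [a_n, a_{n−1}]ᵀ = Q·[a_{n−1}, a_{n−2}]ᵀ, so [a_8, a_7]ᵀ = Q⁷·[a_1, a_0]ᵀ.
Q⁷ = [[−85, 86], [43, −42]], giving [a_8, a_7]ᵀ = [[4], [4]].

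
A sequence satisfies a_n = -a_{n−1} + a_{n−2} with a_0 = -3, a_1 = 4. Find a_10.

With companion matrix B = [[-1, 1], [1, 0]], [a_n, a_{n−1}]ᵀ = B·[a_{n−1}, a_{n−2}]ᵀ, so [a_10, a_9]ᵀ = B⁹·[a_1, a_0]ᵀ.
B⁹ = [[-55, 34], [34, -21]], giving [a_10, a_9]ᵀ = [[-322], [199]].

-322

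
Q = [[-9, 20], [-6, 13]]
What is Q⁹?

tr Q = 4 and det Q = 3, so the characteristic polynomial is λ² − (4)λ + (3) with roots 1 and 3.
Eigenvectors give P = [[2, -5], [1, -3]] with P⁻¹ = [[3, -5], [1, -2]], and Q = P·diag(1, 3)·P⁻¹.
Then Q⁹ = P·diag(1, 19683)·P⁻¹ = [[2, -98415], [1, -59049]] · [[3, -5], [1, -2]] = [[-98409, 196820], [-59046, 118093]].

[[-98409, 196820], [-59046, 118093]]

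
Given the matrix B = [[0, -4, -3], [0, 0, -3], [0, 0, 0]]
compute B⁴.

[[0, 0, 0], [0, 0, 0], [0, 0, 0]]

B is strictly triangular, hence nilpotent: B³ = 0, so B⁴ = 0.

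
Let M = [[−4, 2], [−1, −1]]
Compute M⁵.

[[−454, 422], [−211, 179]]

tr M = −5 and det M = 6, so the characteristic polynomial is λ² − (−5)λ + (6) with roots −3 and −2.
Eigenvectors give P = [[−2, −1], [−1, −1]] with P⁻¹ = [[−1, 1], [1, −2]], and M = P·diag(−3, −2)·P⁻¹.
Then M⁵ = P·diag(−243, −32)·P⁻¹ = [[486, 32], [243, 32]] · [[−1, 1], [1, −2]] = [[−454, 422], [−211, 179]].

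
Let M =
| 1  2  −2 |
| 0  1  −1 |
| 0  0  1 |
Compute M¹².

M = I + N where N = [[0, 2, −2], [0, 0, −1], [0, 0, 0]] is strictly upper-triangular, so N³ = 0.
(I + N)¹² = I + 12·N + 66·N² = [[1, 24, −156], [0, 1, −12], [0, 0, 1]].

[[1, 24, −156], [0, 1, −12], [0, 0, 1]]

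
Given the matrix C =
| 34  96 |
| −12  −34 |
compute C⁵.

tr C = 0 and det C = −4, so the characteristic polynomial is λ² − (0)λ + (−4) with roots −2 and 2.
Eigenvectors give P = [[−8, −3], [3, 1]] with P⁻¹ = [[1, 3], [−3, −8]], and C = P·diag(−2, 2)·P⁻¹.
Then C⁵ = P·diag(−32, 32)·P⁻¹ = [[256, −96], [−96, 32]] · [[1, 3], [−3, −8]] = [[544, 1536], [−192, −544]].

[[544, 1536], [−192, −544]]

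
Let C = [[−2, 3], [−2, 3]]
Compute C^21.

C² = C (a projection; rank 1, trace 1), so C^21 = C.

[[−2, 3], [−2, 3]]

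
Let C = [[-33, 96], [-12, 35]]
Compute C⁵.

[[-1953, 5856], [-732, 2195]]

tr C = 2 and det C = -3, so the characteristic polynomial is λ² − (2)λ + (-3) with roots -1 and 3.
Eigenvectors give P = [[3, -8], [1, -3]] with P⁻¹ = [[3, -8], [1, -3]], and C = P·diag(-1, 3)·P⁻¹.
Then C⁵ = P·diag(-1, 243)·P⁻¹ = [[-3, -1944], [-1, -729]] · [[3, -8], [1, -3]] = [[-1953, 5856], [-732, 2195]].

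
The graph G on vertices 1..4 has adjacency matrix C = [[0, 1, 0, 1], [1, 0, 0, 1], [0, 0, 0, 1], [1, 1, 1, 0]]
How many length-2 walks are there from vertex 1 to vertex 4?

The number of length-2 walks from vertex 1 to vertex 4 is entry (1,4) of C^2, where C is the adjacency matrix.
C^2 = [[2, 1, 1, 1], [1, 2, 1, 1], [1, 1, 1, 0], [1, 1, 0, 3]]

1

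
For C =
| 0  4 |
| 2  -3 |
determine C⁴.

[[136, -300], [-150, 361]]

C² = [[8, -12], [-6, 17]]
C³ = [[-24, 68], [34, -75]]
C⁴ = [[136, -300], [-150, 361]]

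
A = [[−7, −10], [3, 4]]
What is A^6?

[[379, 630], [−189, −314]]

tr A = −3 and det A = 2, so the characteristic polynomial is λ² − (−3)λ + (2) with roots −1 and −2.
Eigenvectors give P = [[−5, −2], [3, 1]] with P⁻¹ = [[1, 2], [−3, −5]], and A = P·diag(−1, −2)·P⁻¹.
Then A^6 = P·diag(1, 64)·P⁻¹ = [[−5, −128], [3, 64]] · [[1, 2], [−3, −5]] = [[379, 630], [−189, −314]].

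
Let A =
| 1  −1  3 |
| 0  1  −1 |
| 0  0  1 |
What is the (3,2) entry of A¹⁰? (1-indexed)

A = I + N where N = [[0, −1, 3], [0, 0, −1], [0, 0, 0]] is strictly upper-triangular, so N³ = 0.
(I + N)¹⁰ = I + 10·N + 45·N² = [[1, −10, 75], [0, 1, −10], [0, 0, 1]].

0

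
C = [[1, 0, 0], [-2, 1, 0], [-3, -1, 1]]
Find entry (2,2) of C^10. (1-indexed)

1

C = I + N where N = [[0, 0, 0], [-2, 0, 0], [-3, -1, 0]] is strictly lower-triangular, so N^3 = 0.
(I + N)^10 = I + 10·N + 45·N^2 = [[1, 0, 0], [-20, 1, 0], [60, -10, 1]].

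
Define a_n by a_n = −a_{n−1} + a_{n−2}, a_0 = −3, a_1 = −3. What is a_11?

−102

With companion matrix Q = [[−1, 1], [1, 0]], [a_n, a_{n−1}]ᵀ = Q·[a_{n−1}, a_{n−2}]ᵀ, so [a_11, a_10]ᵀ = Q¹⁰·[a_1, a_0]ᵀ.
Q¹⁰ = [[89, −55], [−55, 34]], giving [a_11, a_10]ᵀ = [[−102], [63]].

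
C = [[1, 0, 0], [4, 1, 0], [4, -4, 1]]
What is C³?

[[1, 0, 0], [12, 1, 0], [-36, -12, 1]]

C = I + N where N = [[0, 0, 0], [4, 0, 0], [4, -4, 0]] is strictly lower-triangular, so N³ = 0.
(I + N)³ = I + 3·N + 3·N² = [[1, 0, 0], [12, 1, 0], [-36, -12, 1]].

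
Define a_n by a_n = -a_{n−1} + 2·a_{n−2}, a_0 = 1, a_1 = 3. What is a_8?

With companion matrix C = [[-1, 2], [1, 0]], [a_n, a_{n−1}]ᵀ = C·[a_{n−1}, a_{n−2}]ᵀ, so [a_8, a_7]ᵀ = C^7·[a_1, a_0]ᵀ.
C^7 = [[-85, 86], [43, -42]], giving [a_8, a_7]ᵀ = [[-169], [87]].

-169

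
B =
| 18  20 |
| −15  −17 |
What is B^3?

[[132, 140], [−105, −113]]

tr B = 1 and det B = −6, so the characteristic polynomial is λ² − (1)λ + (−6) with roots 3 and −2.
Eigenvectors give P = [[4, −1], [−3, 1]] with P⁻¹ = [[1, 1], [3, 4]], and B = P·diag(3, −2)·P⁻¹.
Then B^3 = P·diag(27, −8)·P⁻¹ = [[108, 8], [−81, −8]] · [[1, 1], [3, 4]] = [[132, 140], [−105, −113]].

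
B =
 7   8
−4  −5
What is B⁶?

[[1457, 1456], [−728, −727]]

tr B = 2 and det B = −3, so the characteristic polynomial is λ² − (2)λ + (−3) with roots 3 and −1.
Eigenvectors give P = [[−2, −1], [1, 1]] with P⁻¹ = [[−1, −1], [1, 2]], and B = P·diag(3, −1)·P⁻¹.
Then B⁶ = P·diag(729, 1)·P⁻¹ = [[−1458, −1], [729, 1]] · [[−1, −1], [1, 2]] = [[1457, 1456], [−728, −727]].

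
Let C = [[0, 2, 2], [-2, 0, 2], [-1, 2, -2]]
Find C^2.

[[-6, 4, 0], [-2, 0, -8], [-2, -6, 6]]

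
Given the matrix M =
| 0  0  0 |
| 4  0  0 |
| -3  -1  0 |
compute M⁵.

M is strictly triangular, hence nilpotent: M³ = 0, so M⁵ = 0.

[[0, 0, 0], [0, 0, 0], [0, 0, 0]]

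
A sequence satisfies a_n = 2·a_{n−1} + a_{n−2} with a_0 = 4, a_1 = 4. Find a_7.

With companion matrix Q = [[2, 1], [1, 0]], [a_n, a_{n−1}]ᵀ = Q·[a_{n−1}, a_{n−2}]ᵀ, so [a_7, a_6]ᵀ = Q⁶·[a_1, a_0]ᵀ.
Q⁶ = [[169, 70], [70, 29]], giving [a_7, a_6]ᵀ = [[956], [396]].

956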